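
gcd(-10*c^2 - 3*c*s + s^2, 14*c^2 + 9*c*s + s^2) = 2*c + s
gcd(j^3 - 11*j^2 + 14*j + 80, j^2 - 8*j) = j - 8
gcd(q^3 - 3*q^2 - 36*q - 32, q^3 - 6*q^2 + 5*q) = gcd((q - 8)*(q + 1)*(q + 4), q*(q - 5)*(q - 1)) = 1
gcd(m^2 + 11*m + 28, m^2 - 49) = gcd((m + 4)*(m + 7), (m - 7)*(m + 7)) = m + 7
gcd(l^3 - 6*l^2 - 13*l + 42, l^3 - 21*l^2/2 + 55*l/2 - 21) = l^2 - 9*l + 14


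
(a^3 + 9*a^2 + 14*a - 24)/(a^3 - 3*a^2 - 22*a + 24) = (a + 6)/(a - 6)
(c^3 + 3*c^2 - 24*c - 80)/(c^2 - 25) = (c^2 + 8*c + 16)/(c + 5)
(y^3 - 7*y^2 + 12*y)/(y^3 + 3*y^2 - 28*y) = (y - 3)/(y + 7)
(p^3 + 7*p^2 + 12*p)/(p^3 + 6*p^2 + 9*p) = (p + 4)/(p + 3)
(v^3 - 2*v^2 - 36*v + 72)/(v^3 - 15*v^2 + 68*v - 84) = (v + 6)/(v - 7)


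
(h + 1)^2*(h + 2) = h^3 + 4*h^2 + 5*h + 2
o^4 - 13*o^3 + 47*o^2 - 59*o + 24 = (o - 8)*(o - 3)*(o - 1)^2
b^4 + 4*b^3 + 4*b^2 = b^2*(b + 2)^2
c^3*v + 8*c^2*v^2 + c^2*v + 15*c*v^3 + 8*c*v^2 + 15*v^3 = (c + 3*v)*(c + 5*v)*(c*v + v)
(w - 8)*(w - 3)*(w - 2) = w^3 - 13*w^2 + 46*w - 48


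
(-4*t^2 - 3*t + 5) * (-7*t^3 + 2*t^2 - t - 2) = 28*t^5 + 13*t^4 - 37*t^3 + 21*t^2 + t - 10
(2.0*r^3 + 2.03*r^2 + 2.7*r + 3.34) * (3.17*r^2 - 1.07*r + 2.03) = 6.34*r^5 + 4.2951*r^4 + 10.4469*r^3 + 11.8197*r^2 + 1.9072*r + 6.7802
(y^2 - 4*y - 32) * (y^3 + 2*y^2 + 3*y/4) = y^5 - 2*y^4 - 157*y^3/4 - 67*y^2 - 24*y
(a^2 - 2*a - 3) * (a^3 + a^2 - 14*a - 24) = a^5 - a^4 - 19*a^3 + a^2 + 90*a + 72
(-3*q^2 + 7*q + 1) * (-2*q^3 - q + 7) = 6*q^5 - 14*q^4 + q^3 - 28*q^2 + 48*q + 7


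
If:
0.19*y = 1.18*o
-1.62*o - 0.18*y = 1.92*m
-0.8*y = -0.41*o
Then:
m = 0.00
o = 0.00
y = 0.00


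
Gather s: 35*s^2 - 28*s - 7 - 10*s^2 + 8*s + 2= 25*s^2 - 20*s - 5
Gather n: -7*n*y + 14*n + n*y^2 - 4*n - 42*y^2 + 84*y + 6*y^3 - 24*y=n*(y^2 - 7*y + 10) + 6*y^3 - 42*y^2 + 60*y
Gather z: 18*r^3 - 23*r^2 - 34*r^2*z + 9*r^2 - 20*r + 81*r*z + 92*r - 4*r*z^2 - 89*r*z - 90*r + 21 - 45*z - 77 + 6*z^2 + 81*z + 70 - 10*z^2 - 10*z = 18*r^3 - 14*r^2 - 18*r + z^2*(-4*r - 4) + z*(-34*r^2 - 8*r + 26) + 14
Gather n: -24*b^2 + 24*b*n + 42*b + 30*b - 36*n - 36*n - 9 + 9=-24*b^2 + 72*b + n*(24*b - 72)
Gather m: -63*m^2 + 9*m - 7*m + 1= -63*m^2 + 2*m + 1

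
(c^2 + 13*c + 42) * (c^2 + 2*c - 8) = c^4 + 15*c^3 + 60*c^2 - 20*c - 336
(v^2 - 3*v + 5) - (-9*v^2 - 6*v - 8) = 10*v^2 + 3*v + 13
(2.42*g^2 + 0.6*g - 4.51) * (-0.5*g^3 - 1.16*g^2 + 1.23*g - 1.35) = -1.21*g^5 - 3.1072*g^4 + 4.5356*g^3 + 2.7026*g^2 - 6.3573*g + 6.0885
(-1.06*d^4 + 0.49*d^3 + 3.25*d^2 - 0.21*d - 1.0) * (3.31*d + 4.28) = -3.5086*d^5 - 2.9149*d^4 + 12.8547*d^3 + 13.2149*d^2 - 4.2088*d - 4.28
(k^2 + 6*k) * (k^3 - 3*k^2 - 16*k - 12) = k^5 + 3*k^4 - 34*k^3 - 108*k^2 - 72*k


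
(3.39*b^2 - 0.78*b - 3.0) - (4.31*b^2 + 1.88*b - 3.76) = -0.919999999999999*b^2 - 2.66*b + 0.76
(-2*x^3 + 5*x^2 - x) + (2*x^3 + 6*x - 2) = 5*x^2 + 5*x - 2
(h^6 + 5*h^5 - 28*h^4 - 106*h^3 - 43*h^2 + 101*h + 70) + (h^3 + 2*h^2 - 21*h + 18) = h^6 + 5*h^5 - 28*h^4 - 105*h^3 - 41*h^2 + 80*h + 88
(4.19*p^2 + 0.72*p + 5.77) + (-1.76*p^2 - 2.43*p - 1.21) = 2.43*p^2 - 1.71*p + 4.56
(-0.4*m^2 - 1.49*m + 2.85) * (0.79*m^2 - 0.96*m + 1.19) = -0.316*m^4 - 0.7931*m^3 + 3.2059*m^2 - 4.5091*m + 3.3915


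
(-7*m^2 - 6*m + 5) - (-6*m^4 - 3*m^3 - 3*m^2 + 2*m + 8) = 6*m^4 + 3*m^3 - 4*m^2 - 8*m - 3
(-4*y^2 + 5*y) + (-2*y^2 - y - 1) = -6*y^2 + 4*y - 1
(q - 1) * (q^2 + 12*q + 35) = q^3 + 11*q^2 + 23*q - 35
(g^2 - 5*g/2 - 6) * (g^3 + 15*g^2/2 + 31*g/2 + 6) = g^5 + 5*g^4 - 37*g^3/4 - 311*g^2/4 - 108*g - 36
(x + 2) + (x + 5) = 2*x + 7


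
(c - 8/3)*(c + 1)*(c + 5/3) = c^3 - 49*c/9 - 40/9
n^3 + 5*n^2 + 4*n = n*(n + 1)*(n + 4)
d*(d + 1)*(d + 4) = d^3 + 5*d^2 + 4*d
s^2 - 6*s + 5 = (s - 5)*(s - 1)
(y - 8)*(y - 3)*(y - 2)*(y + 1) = y^4 - 12*y^3 + 33*y^2 - 2*y - 48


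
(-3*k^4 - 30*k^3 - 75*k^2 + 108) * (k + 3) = -3*k^5 - 39*k^4 - 165*k^3 - 225*k^2 + 108*k + 324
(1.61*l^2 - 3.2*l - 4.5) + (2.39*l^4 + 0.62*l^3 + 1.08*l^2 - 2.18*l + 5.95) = 2.39*l^4 + 0.62*l^3 + 2.69*l^2 - 5.38*l + 1.45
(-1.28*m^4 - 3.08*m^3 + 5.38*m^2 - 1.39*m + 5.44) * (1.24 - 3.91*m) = 5.0048*m^5 + 10.4556*m^4 - 24.855*m^3 + 12.1061*m^2 - 22.994*m + 6.7456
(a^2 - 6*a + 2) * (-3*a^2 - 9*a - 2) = -3*a^4 + 9*a^3 + 46*a^2 - 6*a - 4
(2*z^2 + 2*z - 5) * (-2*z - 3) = -4*z^3 - 10*z^2 + 4*z + 15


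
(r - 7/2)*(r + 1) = r^2 - 5*r/2 - 7/2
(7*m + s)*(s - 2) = 7*m*s - 14*m + s^2 - 2*s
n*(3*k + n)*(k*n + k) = 3*k^2*n^2 + 3*k^2*n + k*n^3 + k*n^2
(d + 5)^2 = d^2 + 10*d + 25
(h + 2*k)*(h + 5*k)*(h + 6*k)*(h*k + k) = h^4*k + 13*h^3*k^2 + h^3*k + 52*h^2*k^3 + 13*h^2*k^2 + 60*h*k^4 + 52*h*k^3 + 60*k^4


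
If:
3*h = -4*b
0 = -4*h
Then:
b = 0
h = 0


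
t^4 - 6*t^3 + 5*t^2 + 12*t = t*(t - 4)*(t - 3)*(t + 1)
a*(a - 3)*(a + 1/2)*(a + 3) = a^4 + a^3/2 - 9*a^2 - 9*a/2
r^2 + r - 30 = (r - 5)*(r + 6)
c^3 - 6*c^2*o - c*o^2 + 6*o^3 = (c - 6*o)*(c - o)*(c + o)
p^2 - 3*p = p*(p - 3)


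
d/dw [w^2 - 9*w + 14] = 2*w - 9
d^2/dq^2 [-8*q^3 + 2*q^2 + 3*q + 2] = 4 - 48*q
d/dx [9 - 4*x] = -4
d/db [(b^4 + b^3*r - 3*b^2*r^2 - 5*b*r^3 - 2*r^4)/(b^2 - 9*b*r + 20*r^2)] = 2*(b^5 - 13*b^4*r + 31*b^3*r^2 + 46*b^2*r^3 - 58*b*r^4 - 59*r^5)/(b^4 - 18*b^3*r + 121*b^2*r^2 - 360*b*r^3 + 400*r^4)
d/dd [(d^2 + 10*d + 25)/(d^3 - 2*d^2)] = (-d^3 - 20*d^2 - 55*d + 100)/(d^3*(d^2 - 4*d + 4))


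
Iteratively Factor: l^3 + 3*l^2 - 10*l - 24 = (l + 4)*(l^2 - l - 6) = (l + 2)*(l + 4)*(l - 3)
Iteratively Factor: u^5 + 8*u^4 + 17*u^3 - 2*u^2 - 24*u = (u + 4)*(u^4 + 4*u^3 + u^2 - 6*u) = (u + 3)*(u + 4)*(u^3 + u^2 - 2*u) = (u + 2)*(u + 3)*(u + 4)*(u^2 - u) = (u - 1)*(u + 2)*(u + 3)*(u + 4)*(u)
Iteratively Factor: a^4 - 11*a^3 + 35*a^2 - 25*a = (a)*(a^3 - 11*a^2 + 35*a - 25) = a*(a - 1)*(a^2 - 10*a + 25) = a*(a - 5)*(a - 1)*(a - 5)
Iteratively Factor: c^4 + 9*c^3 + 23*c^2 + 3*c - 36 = (c - 1)*(c^3 + 10*c^2 + 33*c + 36) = (c - 1)*(c + 4)*(c^2 + 6*c + 9) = (c - 1)*(c + 3)*(c + 4)*(c + 3)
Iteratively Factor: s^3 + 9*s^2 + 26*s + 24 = (s + 4)*(s^2 + 5*s + 6) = (s + 2)*(s + 4)*(s + 3)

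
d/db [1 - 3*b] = -3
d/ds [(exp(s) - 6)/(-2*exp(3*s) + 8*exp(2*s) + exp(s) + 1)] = (-(exp(s) - 6)*(-6*exp(2*s) + 16*exp(s) + 1) - 2*exp(3*s) + 8*exp(2*s) + exp(s) + 1)*exp(s)/(-2*exp(3*s) + 8*exp(2*s) + exp(s) + 1)^2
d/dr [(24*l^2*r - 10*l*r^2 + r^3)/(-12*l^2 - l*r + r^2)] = (-18*l^2 + 6*l*r + r^2)/(9*l^2 + 6*l*r + r^2)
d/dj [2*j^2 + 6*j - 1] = 4*j + 6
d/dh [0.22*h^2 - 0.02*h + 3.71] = 0.44*h - 0.02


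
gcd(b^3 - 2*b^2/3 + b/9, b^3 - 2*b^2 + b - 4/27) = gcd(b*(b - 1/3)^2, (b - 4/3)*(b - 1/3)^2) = b^2 - 2*b/3 + 1/9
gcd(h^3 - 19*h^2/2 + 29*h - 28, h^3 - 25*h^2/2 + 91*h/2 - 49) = h^2 - 11*h/2 + 7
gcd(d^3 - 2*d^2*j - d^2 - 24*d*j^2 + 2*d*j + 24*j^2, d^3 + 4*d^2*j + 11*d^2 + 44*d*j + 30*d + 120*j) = d + 4*j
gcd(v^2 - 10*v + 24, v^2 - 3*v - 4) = v - 4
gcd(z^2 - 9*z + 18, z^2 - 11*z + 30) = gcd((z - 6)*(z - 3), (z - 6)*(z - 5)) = z - 6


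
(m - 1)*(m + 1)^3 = m^4 + 2*m^3 - 2*m - 1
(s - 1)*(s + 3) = s^2 + 2*s - 3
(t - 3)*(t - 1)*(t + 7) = t^3 + 3*t^2 - 25*t + 21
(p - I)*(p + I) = p^2 + 1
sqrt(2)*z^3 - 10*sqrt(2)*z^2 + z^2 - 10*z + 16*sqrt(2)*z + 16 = (z - 8)*(z - 2)*(sqrt(2)*z + 1)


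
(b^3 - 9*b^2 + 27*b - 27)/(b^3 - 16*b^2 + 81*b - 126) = (b^2 - 6*b + 9)/(b^2 - 13*b + 42)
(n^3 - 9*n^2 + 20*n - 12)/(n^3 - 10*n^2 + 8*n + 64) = (n^3 - 9*n^2 + 20*n - 12)/(n^3 - 10*n^2 + 8*n + 64)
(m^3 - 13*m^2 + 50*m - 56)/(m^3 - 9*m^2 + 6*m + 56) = (m - 2)/(m + 2)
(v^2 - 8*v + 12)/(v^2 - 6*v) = (v - 2)/v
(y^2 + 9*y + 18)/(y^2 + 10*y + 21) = (y + 6)/(y + 7)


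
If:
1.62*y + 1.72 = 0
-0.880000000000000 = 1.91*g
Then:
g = -0.46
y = -1.06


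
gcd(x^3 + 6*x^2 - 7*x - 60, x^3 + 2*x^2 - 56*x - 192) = x + 4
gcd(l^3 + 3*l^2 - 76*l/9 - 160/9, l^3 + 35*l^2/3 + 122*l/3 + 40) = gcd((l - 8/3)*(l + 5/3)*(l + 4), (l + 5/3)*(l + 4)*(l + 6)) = l^2 + 17*l/3 + 20/3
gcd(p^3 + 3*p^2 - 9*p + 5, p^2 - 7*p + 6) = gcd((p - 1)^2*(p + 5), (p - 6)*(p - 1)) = p - 1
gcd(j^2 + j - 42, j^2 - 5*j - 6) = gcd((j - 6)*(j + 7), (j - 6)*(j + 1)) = j - 6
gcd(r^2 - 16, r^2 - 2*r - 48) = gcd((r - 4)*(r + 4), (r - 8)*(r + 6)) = 1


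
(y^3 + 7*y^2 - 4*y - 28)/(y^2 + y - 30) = (y^3 + 7*y^2 - 4*y - 28)/(y^2 + y - 30)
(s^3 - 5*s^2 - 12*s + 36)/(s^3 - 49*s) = (s^3 - 5*s^2 - 12*s + 36)/(s*(s^2 - 49))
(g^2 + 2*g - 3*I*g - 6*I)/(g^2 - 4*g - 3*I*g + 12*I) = (g + 2)/(g - 4)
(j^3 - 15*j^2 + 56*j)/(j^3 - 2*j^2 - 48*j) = (j - 7)/(j + 6)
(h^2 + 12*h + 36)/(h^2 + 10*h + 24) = (h + 6)/(h + 4)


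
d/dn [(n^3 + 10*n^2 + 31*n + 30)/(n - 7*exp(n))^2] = ((n - 7*exp(n))*(3*n^2 + 20*n + 31) + 2*(7*exp(n) - 1)*(n^3 + 10*n^2 + 31*n + 30))/(n - 7*exp(n))^3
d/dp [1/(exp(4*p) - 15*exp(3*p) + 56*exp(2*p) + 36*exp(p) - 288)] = (-4*exp(3*p) + 45*exp(2*p) - 112*exp(p) - 36)*exp(p)/(exp(4*p) - 15*exp(3*p) + 56*exp(2*p) + 36*exp(p) - 288)^2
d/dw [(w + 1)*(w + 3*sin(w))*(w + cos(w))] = -(w + 1)*(w + 3*sin(w))*(sin(w) - 1) + (w + 1)*(w + cos(w))*(3*cos(w) + 1) + (w + 3*sin(w))*(w + cos(w))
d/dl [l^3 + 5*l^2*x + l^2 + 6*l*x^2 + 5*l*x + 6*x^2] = 3*l^2 + 10*l*x + 2*l + 6*x^2 + 5*x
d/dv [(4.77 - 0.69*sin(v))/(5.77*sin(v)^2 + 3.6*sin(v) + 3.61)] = (3.9813*sin(v)^2 - 55.0458*sin(v) - 19.6629)*cos(v)/(33.2929*sin(v)^4 + 41.544*sin(v)^3 + 54.6194*sin(v)^2 + 25.992*sin(v) + 13.0321)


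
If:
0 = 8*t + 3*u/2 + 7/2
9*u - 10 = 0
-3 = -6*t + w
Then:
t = -31/48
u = 10/9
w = -55/8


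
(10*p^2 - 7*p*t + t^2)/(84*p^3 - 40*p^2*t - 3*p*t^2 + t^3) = (5*p - t)/(42*p^2 + p*t - t^2)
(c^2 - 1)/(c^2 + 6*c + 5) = (c - 1)/(c + 5)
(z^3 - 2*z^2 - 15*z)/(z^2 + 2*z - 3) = z*(z - 5)/(z - 1)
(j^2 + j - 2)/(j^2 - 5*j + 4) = (j + 2)/(j - 4)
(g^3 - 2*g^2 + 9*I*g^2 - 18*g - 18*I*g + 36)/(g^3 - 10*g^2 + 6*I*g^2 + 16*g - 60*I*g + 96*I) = (g + 3*I)/(g - 8)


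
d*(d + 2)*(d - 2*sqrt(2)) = d^3 - 2*sqrt(2)*d^2 + 2*d^2 - 4*sqrt(2)*d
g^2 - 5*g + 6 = (g - 3)*(g - 2)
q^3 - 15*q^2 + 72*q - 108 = (q - 6)^2*(q - 3)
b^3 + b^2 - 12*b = b*(b - 3)*(b + 4)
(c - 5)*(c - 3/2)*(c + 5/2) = c^3 - 4*c^2 - 35*c/4 + 75/4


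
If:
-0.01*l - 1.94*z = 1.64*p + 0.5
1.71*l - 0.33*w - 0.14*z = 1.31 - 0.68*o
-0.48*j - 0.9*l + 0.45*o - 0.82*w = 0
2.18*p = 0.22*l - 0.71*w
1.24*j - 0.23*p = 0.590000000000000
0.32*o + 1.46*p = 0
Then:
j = 0.27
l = -0.56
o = 5.02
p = -1.10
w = 3.21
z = 0.68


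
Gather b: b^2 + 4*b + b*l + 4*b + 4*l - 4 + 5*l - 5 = b^2 + b*(l + 8) + 9*l - 9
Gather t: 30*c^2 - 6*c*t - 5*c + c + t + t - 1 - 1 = 30*c^2 - 4*c + t*(2 - 6*c) - 2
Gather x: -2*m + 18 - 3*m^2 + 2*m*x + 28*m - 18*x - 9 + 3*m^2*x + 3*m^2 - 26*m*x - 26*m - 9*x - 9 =x*(3*m^2 - 24*m - 27)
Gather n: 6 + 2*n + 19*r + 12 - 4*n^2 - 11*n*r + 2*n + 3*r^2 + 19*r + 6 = -4*n^2 + n*(4 - 11*r) + 3*r^2 + 38*r + 24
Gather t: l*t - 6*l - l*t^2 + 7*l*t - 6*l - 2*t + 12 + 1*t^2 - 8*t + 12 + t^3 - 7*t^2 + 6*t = -12*l + t^3 + t^2*(-l - 6) + t*(8*l - 4) + 24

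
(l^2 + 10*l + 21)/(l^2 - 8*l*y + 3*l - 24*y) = (-l - 7)/(-l + 8*y)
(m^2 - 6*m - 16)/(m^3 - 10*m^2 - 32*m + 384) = (m + 2)/(m^2 - 2*m - 48)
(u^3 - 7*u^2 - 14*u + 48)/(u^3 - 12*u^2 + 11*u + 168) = (u - 2)/(u - 7)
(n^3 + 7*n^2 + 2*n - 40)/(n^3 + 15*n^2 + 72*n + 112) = (n^2 + 3*n - 10)/(n^2 + 11*n + 28)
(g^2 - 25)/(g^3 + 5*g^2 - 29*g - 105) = (g + 5)/(g^2 + 10*g + 21)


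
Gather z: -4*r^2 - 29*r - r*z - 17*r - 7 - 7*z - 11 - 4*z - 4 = -4*r^2 - 46*r + z*(-r - 11) - 22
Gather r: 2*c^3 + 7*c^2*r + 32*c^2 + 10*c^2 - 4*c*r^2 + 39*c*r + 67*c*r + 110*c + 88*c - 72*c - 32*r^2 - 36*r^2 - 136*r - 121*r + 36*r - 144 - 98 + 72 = 2*c^3 + 42*c^2 + 126*c + r^2*(-4*c - 68) + r*(7*c^2 + 106*c - 221) - 170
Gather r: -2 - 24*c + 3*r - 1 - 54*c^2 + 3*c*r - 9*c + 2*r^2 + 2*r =-54*c^2 - 33*c + 2*r^2 + r*(3*c + 5) - 3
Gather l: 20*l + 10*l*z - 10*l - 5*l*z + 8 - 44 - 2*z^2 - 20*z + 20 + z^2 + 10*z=l*(5*z + 10) - z^2 - 10*z - 16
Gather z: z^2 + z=z^2 + z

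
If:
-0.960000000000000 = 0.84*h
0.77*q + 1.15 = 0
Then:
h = -1.14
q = -1.49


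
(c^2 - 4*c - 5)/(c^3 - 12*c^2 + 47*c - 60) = (c + 1)/(c^2 - 7*c + 12)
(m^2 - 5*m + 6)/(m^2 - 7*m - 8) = (-m^2 + 5*m - 6)/(-m^2 + 7*m + 8)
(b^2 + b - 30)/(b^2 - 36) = (b - 5)/(b - 6)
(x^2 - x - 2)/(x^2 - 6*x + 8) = (x + 1)/(x - 4)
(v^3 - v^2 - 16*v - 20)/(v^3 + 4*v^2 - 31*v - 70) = (v + 2)/(v + 7)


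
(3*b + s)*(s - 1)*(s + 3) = 3*b*s^2 + 6*b*s - 9*b + s^3 + 2*s^2 - 3*s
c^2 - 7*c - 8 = (c - 8)*(c + 1)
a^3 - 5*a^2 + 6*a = a*(a - 3)*(a - 2)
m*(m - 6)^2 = m^3 - 12*m^2 + 36*m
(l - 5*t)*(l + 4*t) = l^2 - l*t - 20*t^2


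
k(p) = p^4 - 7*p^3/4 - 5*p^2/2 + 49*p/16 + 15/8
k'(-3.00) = -137.19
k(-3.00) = 98.44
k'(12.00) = 6099.06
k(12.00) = 17390.62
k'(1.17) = -3.57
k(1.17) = 1.11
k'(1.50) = -2.75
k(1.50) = 0.00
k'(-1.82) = -29.34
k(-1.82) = 9.54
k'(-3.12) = -153.93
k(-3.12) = 115.89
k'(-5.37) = -740.90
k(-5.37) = 1015.90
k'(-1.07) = -2.50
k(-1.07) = -0.81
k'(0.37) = 0.70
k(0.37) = 2.60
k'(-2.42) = -72.27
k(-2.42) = 38.92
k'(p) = 4*p^3 - 21*p^2/4 - 5*p + 49/16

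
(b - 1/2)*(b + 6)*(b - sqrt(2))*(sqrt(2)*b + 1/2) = sqrt(2)*b^4 - 3*b^3/2 + 11*sqrt(2)*b^3/2 - 33*b^2/4 - 7*sqrt(2)*b^2/2 - 11*sqrt(2)*b/4 + 9*b/2 + 3*sqrt(2)/2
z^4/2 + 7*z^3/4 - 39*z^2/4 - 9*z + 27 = (z/2 + 1)*(z - 3)*(z - 3/2)*(z + 6)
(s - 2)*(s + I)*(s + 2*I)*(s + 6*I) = s^4 - 2*s^3 + 9*I*s^3 - 20*s^2 - 18*I*s^2 + 40*s - 12*I*s + 24*I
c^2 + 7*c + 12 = (c + 3)*(c + 4)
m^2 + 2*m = m*(m + 2)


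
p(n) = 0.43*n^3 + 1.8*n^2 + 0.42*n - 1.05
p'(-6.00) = 25.26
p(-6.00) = -31.65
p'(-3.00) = 1.23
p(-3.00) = 2.28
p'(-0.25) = -0.40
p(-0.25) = -1.05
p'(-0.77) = -1.59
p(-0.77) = -0.50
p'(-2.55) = -0.37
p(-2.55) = 2.45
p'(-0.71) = -1.49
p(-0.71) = -0.59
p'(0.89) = 4.65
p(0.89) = 1.05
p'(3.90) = 34.08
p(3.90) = 53.47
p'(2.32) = 15.72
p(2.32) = 14.98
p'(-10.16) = 97.01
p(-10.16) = -270.48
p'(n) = 1.29*n^2 + 3.6*n + 0.42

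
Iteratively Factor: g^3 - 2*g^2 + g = (g - 1)*(g^2 - g) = g*(g - 1)*(g - 1)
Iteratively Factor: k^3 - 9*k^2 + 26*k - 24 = (k - 3)*(k^2 - 6*k + 8) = (k - 3)*(k - 2)*(k - 4)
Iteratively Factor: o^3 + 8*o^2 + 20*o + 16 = (o + 4)*(o^2 + 4*o + 4) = (o + 2)*(o + 4)*(o + 2)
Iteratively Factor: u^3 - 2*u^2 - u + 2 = (u - 2)*(u^2 - 1) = (u - 2)*(u + 1)*(u - 1)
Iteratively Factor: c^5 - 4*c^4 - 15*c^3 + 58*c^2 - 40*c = (c)*(c^4 - 4*c^3 - 15*c^2 + 58*c - 40) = c*(c - 2)*(c^3 - 2*c^2 - 19*c + 20) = c*(c - 2)*(c + 4)*(c^2 - 6*c + 5) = c*(c - 2)*(c - 1)*(c + 4)*(c - 5)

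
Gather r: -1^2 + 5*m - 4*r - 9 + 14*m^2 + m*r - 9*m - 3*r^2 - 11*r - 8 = 14*m^2 - 4*m - 3*r^2 + r*(m - 15) - 18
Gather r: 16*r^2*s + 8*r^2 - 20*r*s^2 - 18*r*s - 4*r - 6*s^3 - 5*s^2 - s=r^2*(16*s + 8) + r*(-20*s^2 - 18*s - 4) - 6*s^3 - 5*s^2 - s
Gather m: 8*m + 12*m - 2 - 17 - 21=20*m - 40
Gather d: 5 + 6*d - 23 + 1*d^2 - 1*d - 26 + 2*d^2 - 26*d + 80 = 3*d^2 - 21*d + 36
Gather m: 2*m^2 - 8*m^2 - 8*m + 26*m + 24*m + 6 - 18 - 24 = -6*m^2 + 42*m - 36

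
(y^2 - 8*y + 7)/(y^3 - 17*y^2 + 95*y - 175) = (y - 1)/(y^2 - 10*y + 25)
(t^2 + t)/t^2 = (t + 1)/t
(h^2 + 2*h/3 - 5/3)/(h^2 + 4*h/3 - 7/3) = (3*h + 5)/(3*h + 7)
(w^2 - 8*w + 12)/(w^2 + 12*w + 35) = (w^2 - 8*w + 12)/(w^2 + 12*w + 35)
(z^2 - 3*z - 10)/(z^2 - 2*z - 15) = (z + 2)/(z + 3)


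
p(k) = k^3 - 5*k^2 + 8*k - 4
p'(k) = 3*k^2 - 10*k + 8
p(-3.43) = -130.62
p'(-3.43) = 77.59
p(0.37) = -1.67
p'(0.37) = 4.71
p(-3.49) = -135.33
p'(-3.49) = 79.44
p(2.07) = 0.01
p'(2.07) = 0.15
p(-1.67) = -35.96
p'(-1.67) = 33.07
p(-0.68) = -12.07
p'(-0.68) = 16.19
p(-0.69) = -12.23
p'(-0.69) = 16.33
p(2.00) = 0.00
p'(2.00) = 0.00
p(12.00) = 1100.00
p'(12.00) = 320.00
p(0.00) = -4.00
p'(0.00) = 8.00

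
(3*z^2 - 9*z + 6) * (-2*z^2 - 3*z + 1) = -6*z^4 + 9*z^3 + 18*z^2 - 27*z + 6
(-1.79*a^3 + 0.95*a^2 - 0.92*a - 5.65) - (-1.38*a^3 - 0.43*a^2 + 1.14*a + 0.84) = -0.41*a^3 + 1.38*a^2 - 2.06*a - 6.49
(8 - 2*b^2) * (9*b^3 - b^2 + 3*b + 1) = -18*b^5 + 2*b^4 + 66*b^3 - 10*b^2 + 24*b + 8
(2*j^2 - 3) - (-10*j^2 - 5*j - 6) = 12*j^2 + 5*j + 3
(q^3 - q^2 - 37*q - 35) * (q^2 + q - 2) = q^5 - 40*q^3 - 70*q^2 + 39*q + 70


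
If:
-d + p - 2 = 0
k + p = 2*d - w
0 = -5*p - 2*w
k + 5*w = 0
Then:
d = -22/9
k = -50/9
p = -4/9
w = 10/9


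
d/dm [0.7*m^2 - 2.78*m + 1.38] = 1.4*m - 2.78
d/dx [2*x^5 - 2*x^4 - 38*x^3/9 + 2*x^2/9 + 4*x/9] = 10*x^4 - 8*x^3 - 38*x^2/3 + 4*x/9 + 4/9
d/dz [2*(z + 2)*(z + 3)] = 4*z + 10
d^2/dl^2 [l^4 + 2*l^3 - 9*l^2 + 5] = 12*l^2 + 12*l - 18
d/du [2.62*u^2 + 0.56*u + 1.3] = 5.24*u + 0.56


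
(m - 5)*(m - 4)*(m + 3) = m^3 - 6*m^2 - 7*m + 60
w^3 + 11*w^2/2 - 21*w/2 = w*(w - 3/2)*(w + 7)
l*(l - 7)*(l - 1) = l^3 - 8*l^2 + 7*l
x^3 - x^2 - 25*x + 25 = (x - 5)*(x - 1)*(x + 5)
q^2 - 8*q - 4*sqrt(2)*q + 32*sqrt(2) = (q - 8)*(q - 4*sqrt(2))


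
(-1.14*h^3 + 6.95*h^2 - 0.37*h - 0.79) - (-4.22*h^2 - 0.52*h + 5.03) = -1.14*h^3 + 11.17*h^2 + 0.15*h - 5.82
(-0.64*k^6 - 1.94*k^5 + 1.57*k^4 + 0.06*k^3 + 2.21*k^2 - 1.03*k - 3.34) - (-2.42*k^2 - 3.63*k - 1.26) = -0.64*k^6 - 1.94*k^5 + 1.57*k^4 + 0.06*k^3 + 4.63*k^2 + 2.6*k - 2.08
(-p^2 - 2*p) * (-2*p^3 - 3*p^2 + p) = 2*p^5 + 7*p^4 + 5*p^3 - 2*p^2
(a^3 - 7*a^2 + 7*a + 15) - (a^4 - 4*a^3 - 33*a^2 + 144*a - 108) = -a^4 + 5*a^3 + 26*a^2 - 137*a + 123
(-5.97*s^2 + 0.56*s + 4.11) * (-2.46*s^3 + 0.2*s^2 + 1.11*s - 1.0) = 14.6862*s^5 - 2.5716*s^4 - 16.6253*s^3 + 7.4136*s^2 + 4.0021*s - 4.11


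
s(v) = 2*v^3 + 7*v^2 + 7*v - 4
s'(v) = 6*v^2 + 14*v + 7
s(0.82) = 7.55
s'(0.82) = 22.51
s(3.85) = 240.84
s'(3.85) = 149.84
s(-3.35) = -24.08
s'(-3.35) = 27.44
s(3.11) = 145.64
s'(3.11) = 108.57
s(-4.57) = -80.68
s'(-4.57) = 68.33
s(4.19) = 295.34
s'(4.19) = 171.00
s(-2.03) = -6.09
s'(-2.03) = 3.31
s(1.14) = 16.04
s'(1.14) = 30.76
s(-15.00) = -5284.00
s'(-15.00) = 1147.00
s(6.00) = 722.00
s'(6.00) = 307.00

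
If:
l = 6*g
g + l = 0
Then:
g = 0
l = 0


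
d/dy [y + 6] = 1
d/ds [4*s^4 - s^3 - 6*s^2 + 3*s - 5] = 16*s^3 - 3*s^2 - 12*s + 3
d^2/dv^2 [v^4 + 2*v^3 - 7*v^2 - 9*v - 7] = 12*v^2 + 12*v - 14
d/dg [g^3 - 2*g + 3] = 3*g^2 - 2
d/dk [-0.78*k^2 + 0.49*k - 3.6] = 0.49 - 1.56*k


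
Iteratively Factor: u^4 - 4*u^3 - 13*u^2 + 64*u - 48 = (u - 3)*(u^3 - u^2 - 16*u + 16) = (u - 4)*(u - 3)*(u^2 + 3*u - 4) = (u - 4)*(u - 3)*(u - 1)*(u + 4)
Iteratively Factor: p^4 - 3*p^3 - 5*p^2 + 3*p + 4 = (p - 1)*(p^3 - 2*p^2 - 7*p - 4) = (p - 1)*(p + 1)*(p^2 - 3*p - 4) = (p - 4)*(p - 1)*(p + 1)*(p + 1)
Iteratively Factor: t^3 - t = (t - 1)*(t^2 + t) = t*(t - 1)*(t + 1)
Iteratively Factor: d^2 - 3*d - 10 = (d - 5)*(d + 2)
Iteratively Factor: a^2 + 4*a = (a)*(a + 4)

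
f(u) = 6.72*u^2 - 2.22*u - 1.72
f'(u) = 13.44*u - 2.22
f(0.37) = -1.62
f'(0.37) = 2.75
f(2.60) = 37.94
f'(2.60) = 32.72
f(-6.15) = 266.10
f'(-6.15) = -84.88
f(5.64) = 199.52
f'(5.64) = 73.58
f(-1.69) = 21.22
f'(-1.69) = -24.93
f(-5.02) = 178.77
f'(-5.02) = -69.69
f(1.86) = 17.40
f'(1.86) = 22.78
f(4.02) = 97.95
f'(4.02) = 51.81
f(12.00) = 939.32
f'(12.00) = 159.06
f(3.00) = 52.10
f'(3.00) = 38.10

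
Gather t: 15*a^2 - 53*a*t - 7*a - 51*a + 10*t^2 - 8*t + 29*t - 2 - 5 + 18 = 15*a^2 - 58*a + 10*t^2 + t*(21 - 53*a) + 11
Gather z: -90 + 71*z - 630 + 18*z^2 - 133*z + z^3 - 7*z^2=z^3 + 11*z^2 - 62*z - 720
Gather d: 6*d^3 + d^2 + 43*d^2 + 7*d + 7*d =6*d^3 + 44*d^2 + 14*d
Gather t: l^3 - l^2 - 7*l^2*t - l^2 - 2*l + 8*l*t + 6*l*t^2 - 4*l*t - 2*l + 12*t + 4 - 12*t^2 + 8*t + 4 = l^3 - 2*l^2 - 4*l + t^2*(6*l - 12) + t*(-7*l^2 + 4*l + 20) + 8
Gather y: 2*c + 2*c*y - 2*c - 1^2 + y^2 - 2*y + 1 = y^2 + y*(2*c - 2)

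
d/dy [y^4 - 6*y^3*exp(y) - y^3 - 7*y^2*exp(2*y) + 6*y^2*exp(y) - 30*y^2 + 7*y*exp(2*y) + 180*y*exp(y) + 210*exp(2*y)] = -6*y^3*exp(y) + 4*y^3 - 14*y^2*exp(2*y) - 12*y^2*exp(y) - 3*y^2 + 192*y*exp(y) - 60*y + 427*exp(2*y) + 180*exp(y)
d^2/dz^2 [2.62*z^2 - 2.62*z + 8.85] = 5.24000000000000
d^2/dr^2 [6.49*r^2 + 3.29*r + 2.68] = 12.9800000000000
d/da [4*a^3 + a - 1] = 12*a^2 + 1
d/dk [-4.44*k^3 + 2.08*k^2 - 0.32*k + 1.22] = -13.32*k^2 + 4.16*k - 0.32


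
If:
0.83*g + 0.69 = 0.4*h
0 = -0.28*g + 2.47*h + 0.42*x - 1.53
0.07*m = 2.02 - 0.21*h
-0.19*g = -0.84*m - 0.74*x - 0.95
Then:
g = 1.15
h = 4.11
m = 16.53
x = -19.75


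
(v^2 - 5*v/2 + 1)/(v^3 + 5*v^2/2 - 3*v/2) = (v - 2)/(v*(v + 3))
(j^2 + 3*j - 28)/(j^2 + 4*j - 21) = (j - 4)/(j - 3)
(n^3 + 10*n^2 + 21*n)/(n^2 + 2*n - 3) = n*(n + 7)/(n - 1)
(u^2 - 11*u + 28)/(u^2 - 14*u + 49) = (u - 4)/(u - 7)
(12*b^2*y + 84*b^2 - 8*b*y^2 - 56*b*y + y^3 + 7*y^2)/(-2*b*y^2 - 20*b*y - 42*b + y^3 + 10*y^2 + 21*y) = (-6*b + y)/(y + 3)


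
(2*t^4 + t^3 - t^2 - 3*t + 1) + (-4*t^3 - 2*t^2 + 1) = 2*t^4 - 3*t^3 - 3*t^2 - 3*t + 2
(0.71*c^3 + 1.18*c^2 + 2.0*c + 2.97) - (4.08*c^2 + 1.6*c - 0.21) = 0.71*c^3 - 2.9*c^2 + 0.4*c + 3.18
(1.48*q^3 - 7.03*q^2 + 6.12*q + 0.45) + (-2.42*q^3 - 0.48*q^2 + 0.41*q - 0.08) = -0.94*q^3 - 7.51*q^2 + 6.53*q + 0.37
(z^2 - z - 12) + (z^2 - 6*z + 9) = 2*z^2 - 7*z - 3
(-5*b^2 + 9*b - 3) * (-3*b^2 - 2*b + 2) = 15*b^4 - 17*b^3 - 19*b^2 + 24*b - 6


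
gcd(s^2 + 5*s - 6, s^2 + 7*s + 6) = s + 6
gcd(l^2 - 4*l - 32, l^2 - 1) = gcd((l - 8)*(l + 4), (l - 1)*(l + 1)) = 1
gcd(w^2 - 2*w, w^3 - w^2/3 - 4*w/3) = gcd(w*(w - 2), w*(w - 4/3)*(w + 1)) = w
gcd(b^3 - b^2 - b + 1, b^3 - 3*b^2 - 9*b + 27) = 1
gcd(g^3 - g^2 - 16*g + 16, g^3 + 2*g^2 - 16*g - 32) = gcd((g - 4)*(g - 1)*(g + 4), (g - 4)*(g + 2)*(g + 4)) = g^2 - 16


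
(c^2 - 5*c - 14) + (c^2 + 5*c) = 2*c^2 - 14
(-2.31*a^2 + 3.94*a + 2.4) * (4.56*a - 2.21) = -10.5336*a^3 + 23.0715*a^2 + 2.2366*a - 5.304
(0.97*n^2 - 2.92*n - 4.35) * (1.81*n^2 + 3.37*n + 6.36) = 1.7557*n^4 - 2.0163*n^3 - 11.5447*n^2 - 33.2307*n - 27.666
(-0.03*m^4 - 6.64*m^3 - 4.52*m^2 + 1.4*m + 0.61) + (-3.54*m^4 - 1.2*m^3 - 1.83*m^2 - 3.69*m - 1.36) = -3.57*m^4 - 7.84*m^3 - 6.35*m^2 - 2.29*m - 0.75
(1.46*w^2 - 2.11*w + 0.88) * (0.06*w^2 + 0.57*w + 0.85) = 0.0876*w^4 + 0.7056*w^3 + 0.0911*w^2 - 1.2919*w + 0.748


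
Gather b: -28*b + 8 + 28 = 36 - 28*b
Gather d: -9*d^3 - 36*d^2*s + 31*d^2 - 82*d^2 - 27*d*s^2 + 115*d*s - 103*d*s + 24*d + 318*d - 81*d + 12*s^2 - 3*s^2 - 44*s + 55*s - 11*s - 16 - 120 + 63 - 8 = -9*d^3 + d^2*(-36*s - 51) + d*(-27*s^2 + 12*s + 261) + 9*s^2 - 81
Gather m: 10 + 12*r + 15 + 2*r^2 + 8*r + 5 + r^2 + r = 3*r^2 + 21*r + 30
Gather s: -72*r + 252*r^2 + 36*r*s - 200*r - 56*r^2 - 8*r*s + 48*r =196*r^2 + 28*r*s - 224*r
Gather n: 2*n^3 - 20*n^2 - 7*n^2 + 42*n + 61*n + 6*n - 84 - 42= 2*n^3 - 27*n^2 + 109*n - 126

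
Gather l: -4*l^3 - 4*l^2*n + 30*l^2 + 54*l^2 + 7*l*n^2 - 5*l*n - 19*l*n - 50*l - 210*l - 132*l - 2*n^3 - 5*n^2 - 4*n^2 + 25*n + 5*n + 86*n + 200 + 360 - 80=-4*l^3 + l^2*(84 - 4*n) + l*(7*n^2 - 24*n - 392) - 2*n^3 - 9*n^2 + 116*n + 480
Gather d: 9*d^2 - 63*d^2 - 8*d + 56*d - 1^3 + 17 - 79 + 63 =-54*d^2 + 48*d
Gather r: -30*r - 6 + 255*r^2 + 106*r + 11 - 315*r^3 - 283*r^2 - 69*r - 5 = -315*r^3 - 28*r^2 + 7*r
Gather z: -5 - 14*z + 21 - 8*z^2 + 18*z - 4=-8*z^2 + 4*z + 12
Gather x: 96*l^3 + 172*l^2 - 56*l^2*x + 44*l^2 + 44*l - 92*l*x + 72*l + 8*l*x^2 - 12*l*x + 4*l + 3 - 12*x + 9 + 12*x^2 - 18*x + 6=96*l^3 + 216*l^2 + 120*l + x^2*(8*l + 12) + x*(-56*l^2 - 104*l - 30) + 18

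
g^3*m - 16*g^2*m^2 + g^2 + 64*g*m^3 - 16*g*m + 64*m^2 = (g - 8*m)^2*(g*m + 1)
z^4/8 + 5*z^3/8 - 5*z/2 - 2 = (z/4 + 1)*(z/2 + 1)*(z - 2)*(z + 1)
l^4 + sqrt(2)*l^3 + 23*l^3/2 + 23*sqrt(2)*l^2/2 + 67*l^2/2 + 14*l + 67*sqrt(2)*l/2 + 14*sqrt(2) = (l + 1/2)*(l + 4)*(l + 7)*(l + sqrt(2))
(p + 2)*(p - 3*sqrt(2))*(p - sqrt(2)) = p^3 - 4*sqrt(2)*p^2 + 2*p^2 - 8*sqrt(2)*p + 6*p + 12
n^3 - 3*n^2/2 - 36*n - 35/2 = (n - 7)*(n + 1/2)*(n + 5)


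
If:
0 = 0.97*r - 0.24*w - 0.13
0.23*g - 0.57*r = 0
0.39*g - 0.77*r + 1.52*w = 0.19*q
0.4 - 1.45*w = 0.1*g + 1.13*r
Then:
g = 0.41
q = 1.13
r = 0.16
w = 0.12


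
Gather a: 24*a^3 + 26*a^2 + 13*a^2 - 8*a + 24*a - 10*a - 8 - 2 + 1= 24*a^3 + 39*a^2 + 6*a - 9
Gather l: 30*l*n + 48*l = l*(30*n + 48)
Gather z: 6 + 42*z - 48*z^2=-48*z^2 + 42*z + 6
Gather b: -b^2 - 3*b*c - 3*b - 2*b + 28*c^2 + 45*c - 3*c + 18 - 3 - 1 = -b^2 + b*(-3*c - 5) + 28*c^2 + 42*c + 14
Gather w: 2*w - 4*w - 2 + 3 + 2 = 3 - 2*w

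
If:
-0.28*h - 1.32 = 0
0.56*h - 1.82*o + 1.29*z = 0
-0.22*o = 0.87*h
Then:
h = -4.71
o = 18.64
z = 28.35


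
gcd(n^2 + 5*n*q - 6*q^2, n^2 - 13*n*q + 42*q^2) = 1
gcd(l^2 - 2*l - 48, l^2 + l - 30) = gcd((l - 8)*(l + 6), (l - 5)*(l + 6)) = l + 6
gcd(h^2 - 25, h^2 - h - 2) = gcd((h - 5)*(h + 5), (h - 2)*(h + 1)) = 1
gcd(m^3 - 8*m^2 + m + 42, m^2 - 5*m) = 1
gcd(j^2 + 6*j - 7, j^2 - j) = j - 1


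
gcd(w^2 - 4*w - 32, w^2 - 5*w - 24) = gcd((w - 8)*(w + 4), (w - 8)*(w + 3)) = w - 8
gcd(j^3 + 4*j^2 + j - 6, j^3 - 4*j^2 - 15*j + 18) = j^2 + 2*j - 3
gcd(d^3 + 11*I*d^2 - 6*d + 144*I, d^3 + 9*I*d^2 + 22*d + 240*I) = d^2 + 14*I*d - 48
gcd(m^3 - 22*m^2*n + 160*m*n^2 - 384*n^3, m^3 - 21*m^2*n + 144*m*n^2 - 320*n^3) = m^2 - 16*m*n + 64*n^2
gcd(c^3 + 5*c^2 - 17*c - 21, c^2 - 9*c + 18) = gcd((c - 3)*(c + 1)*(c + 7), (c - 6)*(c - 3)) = c - 3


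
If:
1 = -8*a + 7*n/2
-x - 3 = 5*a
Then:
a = -x/5 - 3/5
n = -16*x/35 - 38/35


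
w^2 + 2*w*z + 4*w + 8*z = (w + 4)*(w + 2*z)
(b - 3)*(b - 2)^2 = b^3 - 7*b^2 + 16*b - 12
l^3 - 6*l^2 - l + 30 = (l - 5)*(l - 3)*(l + 2)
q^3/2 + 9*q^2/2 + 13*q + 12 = (q/2 + 1)*(q + 3)*(q + 4)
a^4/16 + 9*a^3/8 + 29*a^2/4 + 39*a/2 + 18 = (a/4 + 1/2)*(a/4 + 1)*(a + 6)^2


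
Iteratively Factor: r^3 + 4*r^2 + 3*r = (r + 3)*(r^2 + r) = (r + 1)*(r + 3)*(r)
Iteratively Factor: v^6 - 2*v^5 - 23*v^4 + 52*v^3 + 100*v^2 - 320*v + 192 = (v - 4)*(v^5 + 2*v^4 - 15*v^3 - 8*v^2 + 68*v - 48) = (v - 4)*(v + 3)*(v^4 - v^3 - 12*v^2 + 28*v - 16) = (v - 4)*(v + 3)*(v + 4)*(v^3 - 5*v^2 + 8*v - 4) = (v - 4)*(v - 2)*(v + 3)*(v + 4)*(v^2 - 3*v + 2) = (v - 4)*(v - 2)*(v - 1)*(v + 3)*(v + 4)*(v - 2)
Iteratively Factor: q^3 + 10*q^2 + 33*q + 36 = (q + 3)*(q^2 + 7*q + 12) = (q + 3)*(q + 4)*(q + 3)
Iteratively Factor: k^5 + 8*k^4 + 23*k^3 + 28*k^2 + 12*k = (k + 2)*(k^4 + 6*k^3 + 11*k^2 + 6*k) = (k + 2)^2*(k^3 + 4*k^2 + 3*k) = k*(k + 2)^2*(k^2 + 4*k + 3) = k*(k + 1)*(k + 2)^2*(k + 3)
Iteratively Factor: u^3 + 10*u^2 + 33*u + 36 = (u + 3)*(u^2 + 7*u + 12) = (u + 3)*(u + 4)*(u + 3)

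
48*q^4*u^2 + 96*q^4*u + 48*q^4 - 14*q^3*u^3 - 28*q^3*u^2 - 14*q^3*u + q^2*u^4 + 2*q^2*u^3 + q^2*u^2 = (-8*q + u)*(-6*q + u)*(q*u + q)^2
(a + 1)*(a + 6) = a^2 + 7*a + 6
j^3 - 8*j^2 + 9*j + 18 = (j - 6)*(j - 3)*(j + 1)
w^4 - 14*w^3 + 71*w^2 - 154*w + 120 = (w - 5)*(w - 4)*(w - 3)*(w - 2)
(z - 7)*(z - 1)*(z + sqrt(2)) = z^3 - 8*z^2 + sqrt(2)*z^2 - 8*sqrt(2)*z + 7*z + 7*sqrt(2)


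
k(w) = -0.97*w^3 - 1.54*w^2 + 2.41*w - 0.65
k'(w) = -2.91*w^2 - 3.08*w + 2.41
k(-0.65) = -2.60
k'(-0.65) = 3.18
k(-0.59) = -2.41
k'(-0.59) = 3.21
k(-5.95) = 134.82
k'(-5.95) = -82.29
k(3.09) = -36.53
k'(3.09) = -34.89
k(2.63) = -22.61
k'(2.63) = -25.82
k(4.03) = -79.44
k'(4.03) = -57.26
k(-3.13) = 6.46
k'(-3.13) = -16.46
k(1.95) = -9.00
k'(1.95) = -14.66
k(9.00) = -810.83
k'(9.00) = -261.02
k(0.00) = -0.65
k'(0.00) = 2.41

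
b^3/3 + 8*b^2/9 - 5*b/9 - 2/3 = (b/3 + 1)*(b - 1)*(b + 2/3)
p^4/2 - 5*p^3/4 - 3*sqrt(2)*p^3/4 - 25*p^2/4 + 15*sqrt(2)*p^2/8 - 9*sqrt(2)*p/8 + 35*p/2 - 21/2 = (p/2 + sqrt(2))*(p - 3/2)*(p - 1)*(p - 7*sqrt(2)/2)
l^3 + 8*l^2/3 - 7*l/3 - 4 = (l - 4/3)*(l + 1)*(l + 3)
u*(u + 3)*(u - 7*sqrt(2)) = u^3 - 7*sqrt(2)*u^2 + 3*u^2 - 21*sqrt(2)*u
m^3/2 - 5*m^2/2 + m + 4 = (m/2 + 1/2)*(m - 4)*(m - 2)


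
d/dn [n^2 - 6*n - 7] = 2*n - 6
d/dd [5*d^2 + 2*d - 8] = 10*d + 2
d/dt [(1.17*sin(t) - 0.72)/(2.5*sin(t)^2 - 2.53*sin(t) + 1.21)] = (-2.925*sin(t)^2 + 3.6*sin(t) - 0.4059)*cos(t)/(6.25*sin(t)^4 - 12.65*sin(t)^3 + 12.4509*sin(t)^2 - 6.1226*sin(t) + 1.4641)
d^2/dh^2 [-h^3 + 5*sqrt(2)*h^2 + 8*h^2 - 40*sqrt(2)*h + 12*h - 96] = -6*h + 10*sqrt(2) + 16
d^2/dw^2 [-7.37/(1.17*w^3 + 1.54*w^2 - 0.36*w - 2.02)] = ((51.7374*w + 22.6996)*(1.17*w^3 + 1.54*w^2 - 0.36*w - 2.02) - 7.37*(3.51*w^2 + 3.08*w - 0.36)*(7.02*w^2 + 6.16*w - 0.72))/(1.17*w^3 + 1.54*w^2 - 0.36*w - 2.02)^3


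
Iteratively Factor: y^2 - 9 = (y + 3)*(y - 3)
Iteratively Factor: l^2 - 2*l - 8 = (l + 2)*(l - 4)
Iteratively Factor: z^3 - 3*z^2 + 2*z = (z - 2)*(z^2 - z) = z*(z - 2)*(z - 1)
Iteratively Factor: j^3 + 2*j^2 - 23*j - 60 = (j + 4)*(j^2 - 2*j - 15) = (j + 3)*(j + 4)*(j - 5)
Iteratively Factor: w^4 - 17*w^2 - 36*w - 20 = (w + 2)*(w^3 - 2*w^2 - 13*w - 10) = (w + 2)^2*(w^2 - 4*w - 5) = (w - 5)*(w + 2)^2*(w + 1)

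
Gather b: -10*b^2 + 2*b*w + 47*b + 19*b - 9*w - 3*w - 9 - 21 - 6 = -10*b^2 + b*(2*w + 66) - 12*w - 36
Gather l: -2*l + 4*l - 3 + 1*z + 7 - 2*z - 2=2*l - z + 2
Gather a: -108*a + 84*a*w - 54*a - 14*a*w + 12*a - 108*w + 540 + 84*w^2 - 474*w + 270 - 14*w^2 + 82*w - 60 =a*(70*w - 150) + 70*w^2 - 500*w + 750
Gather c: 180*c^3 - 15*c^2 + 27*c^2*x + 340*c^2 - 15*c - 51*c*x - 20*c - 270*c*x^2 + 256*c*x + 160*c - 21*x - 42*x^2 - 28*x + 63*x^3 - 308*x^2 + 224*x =180*c^3 + c^2*(27*x + 325) + c*(-270*x^2 + 205*x + 125) + 63*x^3 - 350*x^2 + 175*x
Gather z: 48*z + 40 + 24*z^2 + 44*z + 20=24*z^2 + 92*z + 60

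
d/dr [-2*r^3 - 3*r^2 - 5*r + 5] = -6*r^2 - 6*r - 5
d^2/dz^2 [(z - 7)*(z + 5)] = 2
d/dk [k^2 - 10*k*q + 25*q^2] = 2*k - 10*q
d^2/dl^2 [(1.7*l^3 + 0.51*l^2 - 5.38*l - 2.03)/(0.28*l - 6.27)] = (0.26656*l^3 - 17.90712*l^2 + 400.99158*l + 20.890598)/(0.021952*l^3 - 1.474704*l^2 + 33.022836*l - 246.491883)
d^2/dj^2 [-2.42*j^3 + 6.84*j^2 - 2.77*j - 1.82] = 13.68 - 14.52*j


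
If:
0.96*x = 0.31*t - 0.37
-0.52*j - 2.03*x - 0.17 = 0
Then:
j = -3.90384615384615*x - 0.326923076923077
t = 3.09677419354839*x + 1.19354838709677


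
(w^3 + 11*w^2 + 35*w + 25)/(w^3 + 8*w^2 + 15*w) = (w^2 + 6*w + 5)/(w*(w + 3))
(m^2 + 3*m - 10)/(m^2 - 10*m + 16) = (m + 5)/(m - 8)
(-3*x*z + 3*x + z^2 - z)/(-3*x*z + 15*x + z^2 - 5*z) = (z - 1)/(z - 5)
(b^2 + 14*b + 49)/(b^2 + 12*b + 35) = (b + 7)/(b + 5)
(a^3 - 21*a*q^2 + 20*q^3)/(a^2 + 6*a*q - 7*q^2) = (a^2 + a*q - 20*q^2)/(a + 7*q)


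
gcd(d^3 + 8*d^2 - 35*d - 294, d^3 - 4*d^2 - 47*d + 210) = d^2 + d - 42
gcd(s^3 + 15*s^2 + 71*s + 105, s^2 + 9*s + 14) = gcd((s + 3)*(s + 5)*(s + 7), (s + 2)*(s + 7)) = s + 7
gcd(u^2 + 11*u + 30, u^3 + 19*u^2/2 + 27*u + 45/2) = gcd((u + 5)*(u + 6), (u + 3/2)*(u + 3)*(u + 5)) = u + 5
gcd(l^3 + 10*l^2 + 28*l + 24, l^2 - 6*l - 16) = l + 2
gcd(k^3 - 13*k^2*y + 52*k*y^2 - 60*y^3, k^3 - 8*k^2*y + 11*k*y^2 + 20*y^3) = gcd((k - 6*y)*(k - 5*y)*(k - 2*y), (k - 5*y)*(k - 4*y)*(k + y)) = -k + 5*y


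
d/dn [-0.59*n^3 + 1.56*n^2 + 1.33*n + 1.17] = -1.77*n^2 + 3.12*n + 1.33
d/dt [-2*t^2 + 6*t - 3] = 6 - 4*t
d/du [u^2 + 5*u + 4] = 2*u + 5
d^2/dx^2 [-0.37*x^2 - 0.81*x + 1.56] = -0.740000000000000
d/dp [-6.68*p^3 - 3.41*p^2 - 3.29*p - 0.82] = -20.04*p^2 - 6.82*p - 3.29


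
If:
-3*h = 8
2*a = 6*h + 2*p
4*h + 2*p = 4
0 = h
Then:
No Solution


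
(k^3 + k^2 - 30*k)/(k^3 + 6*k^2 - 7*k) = (k^2 + k - 30)/(k^2 + 6*k - 7)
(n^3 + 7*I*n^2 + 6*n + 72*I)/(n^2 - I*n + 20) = (n^2 + 3*I*n + 18)/(n - 5*I)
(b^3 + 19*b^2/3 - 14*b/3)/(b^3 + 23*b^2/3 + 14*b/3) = (3*b - 2)/(3*b + 2)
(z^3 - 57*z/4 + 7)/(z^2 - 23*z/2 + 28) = (z^2 + 7*z/2 - 2)/(z - 8)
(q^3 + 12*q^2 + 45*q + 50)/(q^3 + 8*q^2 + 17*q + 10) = (q + 5)/(q + 1)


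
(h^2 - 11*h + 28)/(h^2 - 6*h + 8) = (h - 7)/(h - 2)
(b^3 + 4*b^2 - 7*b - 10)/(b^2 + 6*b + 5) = b - 2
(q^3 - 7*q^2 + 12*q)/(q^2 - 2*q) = (q^2 - 7*q + 12)/(q - 2)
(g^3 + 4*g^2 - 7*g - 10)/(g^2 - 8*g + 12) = (g^2 + 6*g + 5)/(g - 6)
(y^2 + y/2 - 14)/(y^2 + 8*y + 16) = (y - 7/2)/(y + 4)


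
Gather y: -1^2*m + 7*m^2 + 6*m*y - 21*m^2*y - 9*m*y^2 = 7*m^2 - 9*m*y^2 - m + y*(-21*m^2 + 6*m)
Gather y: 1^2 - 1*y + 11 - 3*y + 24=36 - 4*y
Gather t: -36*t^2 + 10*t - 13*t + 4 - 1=-36*t^2 - 3*t + 3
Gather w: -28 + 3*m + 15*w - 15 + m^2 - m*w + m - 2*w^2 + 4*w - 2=m^2 + 4*m - 2*w^2 + w*(19 - m) - 45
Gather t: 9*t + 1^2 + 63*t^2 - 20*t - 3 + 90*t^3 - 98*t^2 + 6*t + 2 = 90*t^3 - 35*t^2 - 5*t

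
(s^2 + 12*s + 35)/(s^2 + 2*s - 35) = (s + 5)/(s - 5)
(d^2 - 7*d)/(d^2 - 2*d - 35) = d/(d + 5)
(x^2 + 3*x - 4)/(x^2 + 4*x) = (x - 1)/x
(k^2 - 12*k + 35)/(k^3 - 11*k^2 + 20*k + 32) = (k^2 - 12*k + 35)/(k^3 - 11*k^2 + 20*k + 32)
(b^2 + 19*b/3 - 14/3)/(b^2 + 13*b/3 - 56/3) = (3*b - 2)/(3*b - 8)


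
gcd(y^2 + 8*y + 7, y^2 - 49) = y + 7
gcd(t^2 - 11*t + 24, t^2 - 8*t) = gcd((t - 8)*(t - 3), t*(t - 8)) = t - 8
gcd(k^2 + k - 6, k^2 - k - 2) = k - 2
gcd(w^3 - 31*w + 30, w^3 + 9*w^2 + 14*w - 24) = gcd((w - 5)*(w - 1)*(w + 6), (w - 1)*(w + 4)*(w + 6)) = w^2 + 5*w - 6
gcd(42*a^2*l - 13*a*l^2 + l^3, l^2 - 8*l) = l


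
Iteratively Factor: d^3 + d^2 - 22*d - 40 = (d - 5)*(d^2 + 6*d + 8) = (d - 5)*(d + 2)*(d + 4)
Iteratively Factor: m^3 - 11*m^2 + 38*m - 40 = (m - 2)*(m^2 - 9*m + 20) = (m - 4)*(m - 2)*(m - 5)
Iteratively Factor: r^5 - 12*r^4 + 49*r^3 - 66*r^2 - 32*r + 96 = (r - 4)*(r^4 - 8*r^3 + 17*r^2 + 2*r - 24) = (r - 4)*(r - 3)*(r^3 - 5*r^2 + 2*r + 8) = (r - 4)*(r - 3)*(r + 1)*(r^2 - 6*r + 8) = (r - 4)*(r - 3)*(r - 2)*(r + 1)*(r - 4)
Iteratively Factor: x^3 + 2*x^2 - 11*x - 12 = (x - 3)*(x^2 + 5*x + 4) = (x - 3)*(x + 1)*(x + 4)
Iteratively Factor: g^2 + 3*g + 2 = (g + 1)*(g + 2)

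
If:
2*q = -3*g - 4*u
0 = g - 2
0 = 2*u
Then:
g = 2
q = -3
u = 0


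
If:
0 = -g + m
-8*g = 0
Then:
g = 0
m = 0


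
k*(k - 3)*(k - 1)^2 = k^4 - 5*k^3 + 7*k^2 - 3*k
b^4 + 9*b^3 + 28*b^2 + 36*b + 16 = (b + 1)*(b + 2)^2*(b + 4)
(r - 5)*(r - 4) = r^2 - 9*r + 20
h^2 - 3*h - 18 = (h - 6)*(h + 3)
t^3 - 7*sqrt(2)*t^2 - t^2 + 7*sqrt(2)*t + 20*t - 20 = (t - 1)*(t - 5*sqrt(2))*(t - 2*sqrt(2))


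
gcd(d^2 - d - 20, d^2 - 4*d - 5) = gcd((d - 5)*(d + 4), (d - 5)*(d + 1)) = d - 5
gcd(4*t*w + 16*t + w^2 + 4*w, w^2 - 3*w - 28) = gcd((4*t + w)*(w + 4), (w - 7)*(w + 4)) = w + 4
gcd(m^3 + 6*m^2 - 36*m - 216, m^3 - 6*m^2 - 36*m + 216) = m^2 - 36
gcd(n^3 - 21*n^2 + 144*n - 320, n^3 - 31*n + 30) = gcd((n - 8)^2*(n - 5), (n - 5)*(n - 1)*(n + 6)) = n - 5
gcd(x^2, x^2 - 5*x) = x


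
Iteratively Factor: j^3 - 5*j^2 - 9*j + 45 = (j - 5)*(j^2 - 9) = (j - 5)*(j + 3)*(j - 3)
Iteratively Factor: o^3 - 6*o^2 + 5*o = (o)*(o^2 - 6*o + 5) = o*(o - 5)*(o - 1)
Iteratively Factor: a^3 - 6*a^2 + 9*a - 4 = (a - 4)*(a^2 - 2*a + 1) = (a - 4)*(a - 1)*(a - 1)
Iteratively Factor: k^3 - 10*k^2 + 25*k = (k - 5)*(k^2 - 5*k) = (k - 5)^2*(k)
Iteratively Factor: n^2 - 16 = (n + 4)*(n - 4)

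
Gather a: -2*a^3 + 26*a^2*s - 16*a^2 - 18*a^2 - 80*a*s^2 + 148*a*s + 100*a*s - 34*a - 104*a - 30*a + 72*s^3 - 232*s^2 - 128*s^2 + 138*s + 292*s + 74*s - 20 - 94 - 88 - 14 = -2*a^3 + a^2*(26*s - 34) + a*(-80*s^2 + 248*s - 168) + 72*s^3 - 360*s^2 + 504*s - 216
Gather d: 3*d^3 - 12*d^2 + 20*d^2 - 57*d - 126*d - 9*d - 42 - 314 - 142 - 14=3*d^3 + 8*d^2 - 192*d - 512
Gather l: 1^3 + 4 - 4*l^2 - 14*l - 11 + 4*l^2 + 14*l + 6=0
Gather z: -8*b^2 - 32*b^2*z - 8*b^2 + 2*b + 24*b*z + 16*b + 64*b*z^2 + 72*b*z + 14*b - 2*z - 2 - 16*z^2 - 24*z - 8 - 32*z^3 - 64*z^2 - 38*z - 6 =-16*b^2 + 32*b - 32*z^3 + z^2*(64*b - 80) + z*(-32*b^2 + 96*b - 64) - 16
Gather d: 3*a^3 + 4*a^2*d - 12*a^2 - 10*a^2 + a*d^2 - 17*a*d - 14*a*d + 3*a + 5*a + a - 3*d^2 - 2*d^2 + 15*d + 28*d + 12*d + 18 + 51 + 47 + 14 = 3*a^3 - 22*a^2 + 9*a + d^2*(a - 5) + d*(4*a^2 - 31*a + 55) + 130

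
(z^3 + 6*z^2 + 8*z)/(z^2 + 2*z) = z + 4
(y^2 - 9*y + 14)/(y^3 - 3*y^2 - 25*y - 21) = (y - 2)/(y^2 + 4*y + 3)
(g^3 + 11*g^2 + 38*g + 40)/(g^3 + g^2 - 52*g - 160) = (g + 2)/(g - 8)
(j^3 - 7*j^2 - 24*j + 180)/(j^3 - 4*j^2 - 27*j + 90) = (j - 6)/(j - 3)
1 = 1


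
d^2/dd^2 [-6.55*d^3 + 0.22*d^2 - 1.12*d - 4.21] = 0.44 - 39.3*d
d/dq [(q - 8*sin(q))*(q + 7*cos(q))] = -(q - 8*sin(q))*(7*sin(q) - 1) - (q + 7*cos(q))*(8*cos(q) - 1)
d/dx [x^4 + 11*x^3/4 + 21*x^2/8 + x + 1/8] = 4*x^3 + 33*x^2/4 + 21*x/4 + 1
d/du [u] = 1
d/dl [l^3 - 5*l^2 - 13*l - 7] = 3*l^2 - 10*l - 13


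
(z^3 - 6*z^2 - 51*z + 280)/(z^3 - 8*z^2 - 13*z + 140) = (z^2 - z - 56)/(z^2 - 3*z - 28)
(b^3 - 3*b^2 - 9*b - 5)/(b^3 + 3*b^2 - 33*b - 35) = (b + 1)/(b + 7)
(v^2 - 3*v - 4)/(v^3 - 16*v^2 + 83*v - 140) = (v + 1)/(v^2 - 12*v + 35)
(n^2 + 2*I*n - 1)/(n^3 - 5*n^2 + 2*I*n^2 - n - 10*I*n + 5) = 1/(n - 5)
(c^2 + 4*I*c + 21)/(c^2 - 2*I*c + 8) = (c^2 + 4*I*c + 21)/(c^2 - 2*I*c + 8)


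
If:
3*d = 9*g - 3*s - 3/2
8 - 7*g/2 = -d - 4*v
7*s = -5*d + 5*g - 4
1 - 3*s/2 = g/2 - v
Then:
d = 31/188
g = -1/94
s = -131/188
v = -771/376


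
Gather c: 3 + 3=6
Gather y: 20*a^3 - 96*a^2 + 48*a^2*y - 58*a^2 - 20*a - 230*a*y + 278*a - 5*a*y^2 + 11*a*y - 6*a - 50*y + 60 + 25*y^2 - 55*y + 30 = 20*a^3 - 154*a^2 + 252*a + y^2*(25 - 5*a) + y*(48*a^2 - 219*a - 105) + 90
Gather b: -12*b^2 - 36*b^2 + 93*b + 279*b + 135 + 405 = -48*b^2 + 372*b + 540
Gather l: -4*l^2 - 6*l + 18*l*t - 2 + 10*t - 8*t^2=-4*l^2 + l*(18*t - 6) - 8*t^2 + 10*t - 2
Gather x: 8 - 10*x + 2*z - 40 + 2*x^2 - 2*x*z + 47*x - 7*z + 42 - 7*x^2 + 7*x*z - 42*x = -5*x^2 + x*(5*z - 5) - 5*z + 10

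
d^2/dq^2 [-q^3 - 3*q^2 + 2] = -6*q - 6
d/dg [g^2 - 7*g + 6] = 2*g - 7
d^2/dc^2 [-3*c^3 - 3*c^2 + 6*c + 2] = -18*c - 6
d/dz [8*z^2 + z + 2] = 16*z + 1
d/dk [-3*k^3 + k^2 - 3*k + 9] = -9*k^2 + 2*k - 3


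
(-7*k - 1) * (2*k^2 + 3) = -14*k^3 - 2*k^2 - 21*k - 3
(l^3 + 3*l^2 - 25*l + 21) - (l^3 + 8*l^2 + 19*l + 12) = -5*l^2 - 44*l + 9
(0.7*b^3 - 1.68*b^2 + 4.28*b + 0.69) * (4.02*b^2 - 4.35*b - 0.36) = 2.814*b^5 - 9.7986*b^4 + 24.2616*b^3 - 15.2394*b^2 - 4.5423*b - 0.2484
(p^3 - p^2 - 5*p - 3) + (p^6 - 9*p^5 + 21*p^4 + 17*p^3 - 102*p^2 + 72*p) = p^6 - 9*p^5 + 21*p^4 + 18*p^3 - 103*p^2 + 67*p - 3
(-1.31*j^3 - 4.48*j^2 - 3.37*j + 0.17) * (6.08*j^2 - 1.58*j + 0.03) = -7.9648*j^5 - 25.1686*j^4 - 13.4505*j^3 + 6.2238*j^2 - 0.3697*j + 0.0051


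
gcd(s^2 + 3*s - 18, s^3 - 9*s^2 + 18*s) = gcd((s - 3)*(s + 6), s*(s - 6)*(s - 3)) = s - 3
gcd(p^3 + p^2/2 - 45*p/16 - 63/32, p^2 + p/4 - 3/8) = p + 3/4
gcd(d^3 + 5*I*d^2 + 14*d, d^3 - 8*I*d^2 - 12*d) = d^2 - 2*I*d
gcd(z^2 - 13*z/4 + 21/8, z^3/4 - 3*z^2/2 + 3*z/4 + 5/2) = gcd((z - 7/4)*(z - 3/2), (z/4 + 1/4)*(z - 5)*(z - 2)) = 1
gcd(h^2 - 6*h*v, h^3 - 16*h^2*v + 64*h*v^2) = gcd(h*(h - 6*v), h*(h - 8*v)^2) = h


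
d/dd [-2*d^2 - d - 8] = -4*d - 1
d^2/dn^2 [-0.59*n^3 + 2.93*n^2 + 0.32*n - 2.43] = 5.86 - 3.54*n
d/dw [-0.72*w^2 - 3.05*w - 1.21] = -1.44*w - 3.05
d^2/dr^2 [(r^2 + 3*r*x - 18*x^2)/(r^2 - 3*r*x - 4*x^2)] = 4*x*(-3*r^3 + 21*r^2*x - 99*r*x^2 + 127*x^3)/(-r^6 + 9*r^5*x - 15*r^4*x^2 - 45*r^3*x^3 + 60*r^2*x^4 + 144*r*x^5 + 64*x^6)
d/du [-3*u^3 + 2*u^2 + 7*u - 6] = -9*u^2 + 4*u + 7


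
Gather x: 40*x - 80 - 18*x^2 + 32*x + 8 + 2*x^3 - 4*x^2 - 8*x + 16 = 2*x^3 - 22*x^2 + 64*x - 56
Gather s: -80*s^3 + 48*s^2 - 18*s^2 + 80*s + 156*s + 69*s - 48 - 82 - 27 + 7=-80*s^3 + 30*s^2 + 305*s - 150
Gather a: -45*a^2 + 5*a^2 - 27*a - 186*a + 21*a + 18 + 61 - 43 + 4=-40*a^2 - 192*a + 40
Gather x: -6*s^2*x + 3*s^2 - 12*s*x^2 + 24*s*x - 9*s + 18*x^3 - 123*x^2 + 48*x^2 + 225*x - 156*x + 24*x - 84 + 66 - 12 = 3*s^2 - 9*s + 18*x^3 + x^2*(-12*s - 75) + x*(-6*s^2 + 24*s + 93) - 30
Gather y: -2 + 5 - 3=0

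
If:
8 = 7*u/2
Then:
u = 16/7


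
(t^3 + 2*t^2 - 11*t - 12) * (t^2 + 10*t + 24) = t^5 + 12*t^4 + 33*t^3 - 74*t^2 - 384*t - 288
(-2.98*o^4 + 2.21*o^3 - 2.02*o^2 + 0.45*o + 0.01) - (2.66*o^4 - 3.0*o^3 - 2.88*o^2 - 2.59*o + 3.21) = -5.64*o^4 + 5.21*o^3 + 0.86*o^2 + 3.04*o - 3.2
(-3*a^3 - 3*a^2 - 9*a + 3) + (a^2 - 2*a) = -3*a^3 - 2*a^2 - 11*a + 3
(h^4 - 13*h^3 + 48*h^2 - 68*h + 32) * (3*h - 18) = 3*h^5 - 57*h^4 + 378*h^3 - 1068*h^2 + 1320*h - 576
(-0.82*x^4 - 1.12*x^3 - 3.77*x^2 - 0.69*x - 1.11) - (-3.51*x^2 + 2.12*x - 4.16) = -0.82*x^4 - 1.12*x^3 - 0.26*x^2 - 2.81*x + 3.05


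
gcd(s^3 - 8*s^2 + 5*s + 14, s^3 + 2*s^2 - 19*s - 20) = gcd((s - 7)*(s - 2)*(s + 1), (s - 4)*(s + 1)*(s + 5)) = s + 1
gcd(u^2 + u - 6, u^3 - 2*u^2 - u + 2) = u - 2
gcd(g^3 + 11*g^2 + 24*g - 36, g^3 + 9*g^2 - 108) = g^2 + 12*g + 36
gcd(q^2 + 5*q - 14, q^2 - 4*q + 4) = q - 2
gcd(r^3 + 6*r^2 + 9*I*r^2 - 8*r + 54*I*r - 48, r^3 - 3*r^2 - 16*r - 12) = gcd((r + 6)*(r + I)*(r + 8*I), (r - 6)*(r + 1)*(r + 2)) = 1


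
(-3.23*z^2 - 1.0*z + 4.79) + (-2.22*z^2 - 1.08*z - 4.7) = -5.45*z^2 - 2.08*z + 0.0899999999999999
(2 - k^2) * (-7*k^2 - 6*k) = 7*k^4 + 6*k^3 - 14*k^2 - 12*k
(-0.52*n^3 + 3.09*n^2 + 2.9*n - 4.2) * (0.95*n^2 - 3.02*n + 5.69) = -0.494*n^5 + 4.5059*n^4 - 9.5356*n^3 + 4.8341*n^2 + 29.185*n - 23.898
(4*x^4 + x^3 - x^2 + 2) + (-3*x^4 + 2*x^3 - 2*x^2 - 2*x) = x^4 + 3*x^3 - 3*x^2 - 2*x + 2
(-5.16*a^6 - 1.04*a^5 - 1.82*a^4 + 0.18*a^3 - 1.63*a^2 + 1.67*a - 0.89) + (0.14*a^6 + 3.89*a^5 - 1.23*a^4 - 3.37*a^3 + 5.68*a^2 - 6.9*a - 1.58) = -5.02*a^6 + 2.85*a^5 - 3.05*a^4 - 3.19*a^3 + 4.05*a^2 - 5.23*a - 2.47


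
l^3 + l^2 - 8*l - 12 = (l - 3)*(l + 2)^2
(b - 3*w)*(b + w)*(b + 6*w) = b^3 + 4*b^2*w - 15*b*w^2 - 18*w^3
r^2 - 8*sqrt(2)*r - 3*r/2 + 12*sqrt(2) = (r - 3/2)*(r - 8*sqrt(2))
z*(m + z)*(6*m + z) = 6*m^2*z + 7*m*z^2 + z^3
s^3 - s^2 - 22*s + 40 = (s - 4)*(s - 2)*(s + 5)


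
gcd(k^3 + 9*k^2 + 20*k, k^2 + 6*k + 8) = k + 4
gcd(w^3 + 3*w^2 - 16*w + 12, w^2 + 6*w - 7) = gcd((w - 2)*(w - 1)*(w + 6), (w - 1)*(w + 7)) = w - 1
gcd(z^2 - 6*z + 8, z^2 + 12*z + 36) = 1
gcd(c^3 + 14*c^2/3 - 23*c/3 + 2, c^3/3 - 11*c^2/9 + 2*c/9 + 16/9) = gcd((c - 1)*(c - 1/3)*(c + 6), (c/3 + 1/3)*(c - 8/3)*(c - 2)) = 1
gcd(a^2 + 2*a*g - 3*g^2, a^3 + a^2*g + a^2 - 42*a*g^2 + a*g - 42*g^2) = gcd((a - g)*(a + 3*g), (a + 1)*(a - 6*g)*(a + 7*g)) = 1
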